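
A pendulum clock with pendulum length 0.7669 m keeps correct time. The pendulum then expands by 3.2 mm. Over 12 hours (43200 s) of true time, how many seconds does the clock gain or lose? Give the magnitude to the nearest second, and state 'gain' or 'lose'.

lose 90 s

T ∝ √L, so T'/T = √(0.77010/0.7669) = 1.00208.
In 43200 s of true time the clock registers 43200/1.00208 = 43110.2 s, so it loses 90 s.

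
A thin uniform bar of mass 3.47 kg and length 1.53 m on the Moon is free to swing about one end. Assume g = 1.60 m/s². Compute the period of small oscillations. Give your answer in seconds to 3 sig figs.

For a physical pendulum T = 2π√(I/(mgd)), with d = 0.7650 m from pivot to centre of mass.
I_cm = mL²/12 = 3.47 × 1.53²/12 = 0.6769 kg·m²; I = I_cm + md² = 0.6769 + 3.47 × 0.7650² = 2.708 kg·m².
T = 2π√(2.708/(3.47 × 1.60 × 0.7650)) = 5.02 s.

5.02 s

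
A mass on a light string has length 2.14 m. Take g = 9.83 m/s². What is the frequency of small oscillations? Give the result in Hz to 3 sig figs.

T = 2π√(L/g) = 2π√(2.14/9.83) = 2.932 s, so f = 1/T = 0.341 Hz.

0.341 Hz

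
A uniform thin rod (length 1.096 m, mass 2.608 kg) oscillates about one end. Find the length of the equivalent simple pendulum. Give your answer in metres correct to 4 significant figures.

The equivalent simple-pendulum length is L_eq = I/(md), where I is about the pivot and d = 0.54800 m.
I_cm = (1/12)mL² = 0.26106 kg·m², so I = I_cm + md² = 0.26106 + 0.78319 = 1.0443 kg·m².
L_eq = 1.0443/(2.608 × 0.54800) = 0.7307 m.

0.7307 m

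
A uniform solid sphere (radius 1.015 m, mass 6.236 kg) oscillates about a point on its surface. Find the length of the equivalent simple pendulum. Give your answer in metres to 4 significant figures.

The equivalent simple-pendulum length is L_eq = I/(md), where I is about the pivot and d = 1.0150 m.
I_cm = (2/5)mR² = 2.5698 kg·m², so I = I_cm + md² = 2.5698 + 6.4245 = 8.9943 kg·m².
L_eq = 8.9943/(6.236 × 1.0150) = 1.421 m.

1.421 m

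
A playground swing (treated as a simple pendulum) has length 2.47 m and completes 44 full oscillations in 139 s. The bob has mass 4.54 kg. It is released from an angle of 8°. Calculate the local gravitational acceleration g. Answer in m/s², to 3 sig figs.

9.77 m/s²

T = 139/44 = 3.159 s.
From T = 2π√(L/g), g = 4π²L/T² = 4π² × 2.47/3.159² = 9.77 m/s².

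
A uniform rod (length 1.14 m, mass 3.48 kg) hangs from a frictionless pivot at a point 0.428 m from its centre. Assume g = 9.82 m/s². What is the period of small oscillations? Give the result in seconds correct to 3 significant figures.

For a physical pendulum T = 2π√(I/(mgd)), with d = 0.4280 m from pivot to centre of mass.
I_cm = mL²/12 = 3.48 × 1.14²/12 = 0.3769 kg·m²; I = I_cm + md² = 0.3769 + 3.48 × 0.4280² = 1.014 kg·m².
T = 2π√(1.014/(3.48 × 9.82 × 0.4280)) = 1.65 s.

1.65 s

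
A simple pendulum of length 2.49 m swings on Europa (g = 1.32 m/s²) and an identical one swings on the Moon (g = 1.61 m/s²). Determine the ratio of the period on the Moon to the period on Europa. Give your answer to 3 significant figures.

T ∝ 1/√g, so T₂/T₁ = √(g₁/g₂) = √(1.32/1.61) = 0.905.

0.905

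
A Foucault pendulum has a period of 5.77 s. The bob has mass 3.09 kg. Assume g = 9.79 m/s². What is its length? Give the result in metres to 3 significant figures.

From T = 2π√(L/g), L = gT²/(4π²) = 9.79 × 5.770²/(4π²) = 8.26 m.

8.26 m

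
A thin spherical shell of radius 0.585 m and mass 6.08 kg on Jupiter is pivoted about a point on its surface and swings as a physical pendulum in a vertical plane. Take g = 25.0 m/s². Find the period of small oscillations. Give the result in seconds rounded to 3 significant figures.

1.24 s

I_cm = (2/3)mr² = 1.387 kg·m². The pivot is at distance d = 0.585 m from the centre of mass.
By the parallel-axis theorem, I = I_cm + md² = 1.387 + 2.081 = 3.468 kg·m².
T = 2π√(I/(mgd)) = 2π√(3.468/(6.08 × 25.0 × 0.585)) = 1.24 s.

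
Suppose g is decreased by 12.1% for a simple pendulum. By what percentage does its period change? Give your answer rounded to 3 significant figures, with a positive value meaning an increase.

T ∝ 1/√g, so T'/T = 1/√(0.8790) = 1.067.
Percentage change in T = (1.067 − 1) × 100% = 6.66%.

6.66%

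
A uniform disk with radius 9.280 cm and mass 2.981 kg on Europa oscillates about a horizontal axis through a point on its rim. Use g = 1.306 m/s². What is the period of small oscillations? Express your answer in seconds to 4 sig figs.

I_cm = ½mr² = 0.012836 kg·m². The pivot is at distance d = 0.09280 m from the centre of mass.
By the parallel-axis theorem, I = I_cm + md² = 0.012836 + 0.025672 = 0.038508 kg·m².
T = 2π√(I/(mgd)) = 2π√(0.038508/(2.981 × 1.306 × 0.09280)) = 2.051 s.

2.051 s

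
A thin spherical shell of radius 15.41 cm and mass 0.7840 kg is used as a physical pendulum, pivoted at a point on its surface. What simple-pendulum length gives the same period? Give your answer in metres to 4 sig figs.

0.2568 m

The equivalent simple-pendulum length is L_eq = I/(md), where I is about the pivot and d = 0.15410 m.
I_cm = (2/3)mR² = 0.012412 kg·m², so I = I_cm + md² = 0.012412 + 0.018617 = 0.031029 kg·m².
L_eq = 0.031029/(0.7840 × 0.15410) = 0.2568 m.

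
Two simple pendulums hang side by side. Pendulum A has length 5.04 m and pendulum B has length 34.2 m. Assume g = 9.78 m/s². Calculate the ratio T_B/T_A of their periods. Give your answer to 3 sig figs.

T ∝ √L, so T_B/T_A = √(L_B/L_A) = √(34.2/5.04) = 2.60.

2.60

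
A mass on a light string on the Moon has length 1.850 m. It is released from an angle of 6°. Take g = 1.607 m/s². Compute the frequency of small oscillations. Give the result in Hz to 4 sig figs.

0.1483 Hz

T = 2π√(L/g) = 2π√(1.850/1.607) = 6.7415 s, so f = 1/T = 0.1483 Hz.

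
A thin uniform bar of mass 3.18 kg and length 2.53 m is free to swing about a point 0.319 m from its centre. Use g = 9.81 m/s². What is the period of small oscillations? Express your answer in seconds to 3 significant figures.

2.83 s

For a physical pendulum T = 2π√(I/(mgd)), with d = 0.3190 m from pivot to centre of mass.
I_cm = mL²/12 = 3.18 × 2.53²/12 = 1.696 kg·m²; I = I_cm + md² = 1.696 + 3.18 × 0.3190² = 2.020 kg·m².
T = 2π√(2.020/(3.18 × 9.81 × 0.3190)) = 2.83 s.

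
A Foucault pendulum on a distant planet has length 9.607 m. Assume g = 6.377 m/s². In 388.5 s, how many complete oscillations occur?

T = 2π√(L/g) = 2π√(9.607/6.377) = 7.7120 s.
Number of complete oscillations = ⌊388.5/7.7120⌋ = ⌊50.376⌋ = 50.

50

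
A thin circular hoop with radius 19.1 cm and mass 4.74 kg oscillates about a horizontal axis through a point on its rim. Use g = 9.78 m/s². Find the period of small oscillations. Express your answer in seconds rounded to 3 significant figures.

1.24 s

I_cm = mr² = 0.1729 kg·m². The pivot is at distance d = 0.191 m from the centre of mass.
By the parallel-axis theorem, I = I_cm + md² = 0.1729 + 0.1729 = 0.3458 kg·m².
T = 2π√(I/(mgd)) = 2π√(0.3458/(4.74 × 9.78 × 0.191)) = 1.24 s.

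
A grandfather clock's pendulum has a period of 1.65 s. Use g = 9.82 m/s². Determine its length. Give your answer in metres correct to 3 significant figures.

From T = 2π√(L/g), L = gT²/(4π²) = 9.82 × 1.650²/(4π²) = 0.677 m.

0.677 m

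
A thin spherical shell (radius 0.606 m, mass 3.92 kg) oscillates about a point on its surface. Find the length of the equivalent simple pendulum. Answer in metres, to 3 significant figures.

1.01 m

The equivalent simple-pendulum length is L_eq = I/(md), where I is about the pivot and d = 0.6060 m.
I_cm = (2/3)mR² = 0.9597 kg·m², so I = I_cm + md² = 0.9597 + 1.440 = 2.399 kg·m².
L_eq = 2.399/(3.92 × 0.6060) = 1.01 m.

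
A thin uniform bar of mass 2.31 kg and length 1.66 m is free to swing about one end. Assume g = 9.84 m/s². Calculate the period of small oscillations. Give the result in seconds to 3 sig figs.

2.11 s

For a physical pendulum T = 2π√(I/(mgd)), with d = 0.8300 m from pivot to centre of mass.
I_cm = mL²/12 = 2.31 × 1.66²/12 = 0.5305 kg·m²; I = I_cm + md² = 0.5305 + 2.31 × 0.8300² = 2.122 kg·m².
T = 2π√(2.122/(2.31 × 9.84 × 0.8300)) = 2.11 s.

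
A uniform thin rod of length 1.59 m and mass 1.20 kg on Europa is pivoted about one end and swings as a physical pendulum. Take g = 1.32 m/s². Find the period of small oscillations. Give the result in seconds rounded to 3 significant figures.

5.63 s

For a physical pendulum T = 2π√(I/(mgd)), with d = 0.7950 m from pivot to centre of mass.
I_cm = mL²/12 = 1.20 × 1.59²/12 = 0.2528 kg·m²; I = I_cm + md² = 0.2528 + 1.20 × 0.7950² = 1.011 kg·m².
T = 2π√(1.011/(1.20 × 1.32 × 0.7950)) = 5.63 s.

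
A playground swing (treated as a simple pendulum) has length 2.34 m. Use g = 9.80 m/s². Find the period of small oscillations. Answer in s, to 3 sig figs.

3.07 s

T = 2π√(L/g) = 2π√(2.34/9.80) = 2π × 0.4886 = 3.07 s.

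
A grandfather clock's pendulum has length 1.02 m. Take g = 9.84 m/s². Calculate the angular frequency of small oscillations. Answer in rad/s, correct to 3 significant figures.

3.11 rad/s

ω = √(g/L) = √(9.84/1.02) = 3.11 rad/s.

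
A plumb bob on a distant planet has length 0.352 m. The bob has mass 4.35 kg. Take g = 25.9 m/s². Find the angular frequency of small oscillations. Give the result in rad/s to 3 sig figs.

8.58 rad/s

ω = √(g/L) = √(25.9/0.352) = 8.58 rad/s.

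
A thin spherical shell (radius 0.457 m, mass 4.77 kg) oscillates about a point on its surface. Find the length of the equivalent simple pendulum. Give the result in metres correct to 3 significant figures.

The equivalent simple-pendulum length is L_eq = I/(md), where I is about the pivot and d = 0.4570 m.
I_cm = (2/3)mR² = 0.6641 kg·m², so I = I_cm + md² = 0.6641 + 0.9962 = 1.660 kg·m².
L_eq = 1.660/(4.77 × 0.4570) = 0.762 m.

0.762 m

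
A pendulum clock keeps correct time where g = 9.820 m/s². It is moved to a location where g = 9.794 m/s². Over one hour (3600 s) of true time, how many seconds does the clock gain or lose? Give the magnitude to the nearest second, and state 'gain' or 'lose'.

lose 5 s

The clock's period scales as T ∝ 1/√g, so T'/T = √(9.820/9.794) = 1.00133.
In 3600 s of true time the clock registers 3600/1.00133 = 3595.2 s, so it loses 5 s.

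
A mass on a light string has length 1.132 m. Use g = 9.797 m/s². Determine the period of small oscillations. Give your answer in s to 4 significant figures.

2.136 s

T = 2π√(L/g) = 2π√(1.132/9.797) = 2π × 0.33992 = 2.136 s.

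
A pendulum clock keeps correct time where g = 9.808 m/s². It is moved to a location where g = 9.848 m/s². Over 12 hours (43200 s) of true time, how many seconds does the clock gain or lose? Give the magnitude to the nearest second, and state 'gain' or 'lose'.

gain 88 s

The clock's period scales as T ∝ 1/√g, so T'/T = √(9.808/9.848) = 0.997967.
In 43200 s of true time the clock registers 43200/0.997967 = 43288.0 s, so it gains 88 s.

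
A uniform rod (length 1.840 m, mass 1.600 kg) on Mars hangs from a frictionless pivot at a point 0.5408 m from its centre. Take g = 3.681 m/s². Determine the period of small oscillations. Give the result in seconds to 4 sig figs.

3.376 s

For a physical pendulum T = 2π√(I/(mgd)), with d = 0.54080 m from pivot to centre of mass.
I_cm = mL²/12 = 1.600 × 1.840²/12 = 0.45141 kg·m²; I = I_cm + md² = 0.45141 + 1.600 × 0.54080² = 0.91936 kg·m².
T = 2π√(0.91936/(1.600 × 3.681 × 0.54080)) = 3.376 s.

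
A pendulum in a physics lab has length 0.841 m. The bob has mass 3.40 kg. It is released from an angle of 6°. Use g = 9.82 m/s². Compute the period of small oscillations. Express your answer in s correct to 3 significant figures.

T = 2π√(L/g) = 2π√(0.841/9.82) = 2π × 0.2926 = 1.84 s.

1.84 s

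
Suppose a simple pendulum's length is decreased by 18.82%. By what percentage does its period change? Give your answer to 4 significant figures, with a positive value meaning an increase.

T ∝ √L, so T'/T = √(0.81180) = 0.90100.
Percentage change in T = (0.90100 − 1) × 100% = -9.900%.

-9.900%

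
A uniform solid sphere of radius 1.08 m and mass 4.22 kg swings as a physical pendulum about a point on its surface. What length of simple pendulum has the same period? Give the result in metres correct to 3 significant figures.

1.51 m

The equivalent simple-pendulum length is L_eq = I/(md), where I is about the pivot and d = 1.080 m.
I_cm = (2/5)mR² = 1.969 kg·m², so I = I_cm + md² = 1.969 + 4.922 = 6.891 kg·m².
L_eq = 6.891/(4.22 × 1.080) = 1.51 m.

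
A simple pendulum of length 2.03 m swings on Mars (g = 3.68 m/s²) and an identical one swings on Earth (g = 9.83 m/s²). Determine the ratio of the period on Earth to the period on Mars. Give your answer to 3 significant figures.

T ∝ 1/√g, so T₂/T₁ = √(g₁/g₂) = √(3.68/9.83) = 0.612.

0.612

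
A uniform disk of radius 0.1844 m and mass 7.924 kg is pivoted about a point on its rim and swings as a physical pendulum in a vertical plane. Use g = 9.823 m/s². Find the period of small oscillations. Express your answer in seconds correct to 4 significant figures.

I_cm = ½mr² = 0.13472 kg·m². The pivot is at distance d = 0.1844 m from the centre of mass.
By the parallel-axis theorem, I = I_cm + md² = 0.13472 + 0.26944 = 0.40416 kg·m².
T = 2π√(I/(mgd)) = 2π√(0.40416/(7.924 × 9.823 × 0.1844)) = 1.054 s.

1.054 s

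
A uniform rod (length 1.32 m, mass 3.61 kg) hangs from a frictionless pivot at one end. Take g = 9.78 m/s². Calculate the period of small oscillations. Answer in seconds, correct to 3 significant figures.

For a physical pendulum T = 2π√(I/(mgd)), with d = 0.6600 m from pivot to centre of mass.
I_cm = mL²/12 = 3.61 × 1.32²/12 = 0.5242 kg·m²; I = I_cm + md² = 0.5242 + 3.61 × 0.6600² = 2.097 kg·m².
T = 2π√(2.097/(3.61 × 9.78 × 0.6600)) = 1.88 s.

1.88 s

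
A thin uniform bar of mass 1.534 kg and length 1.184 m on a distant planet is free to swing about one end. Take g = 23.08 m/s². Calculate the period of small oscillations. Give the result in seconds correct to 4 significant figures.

For a physical pendulum T = 2π√(I/(mgd)), with d = 0.59200 m from pivot to centre of mass.
I_cm = mL²/12 = 1.534 × 1.184²/12 = 0.17920 kg·m²; I = I_cm + md² = 0.17920 + 1.534 × 0.59200² = 0.71682 kg·m².
T = 2π√(0.71682/(1.534 × 23.08 × 0.59200)) = 1.162 s.

1.162 s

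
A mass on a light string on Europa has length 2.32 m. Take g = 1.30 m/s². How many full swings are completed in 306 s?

T = 2π√(L/g) = 2π√(2.32/1.30) = 8.394 s.
Number of complete oscillations = ⌊306/8.394⌋ = ⌊36.46⌋ = 36.

36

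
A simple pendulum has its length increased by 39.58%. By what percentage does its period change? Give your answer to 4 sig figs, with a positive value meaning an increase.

18.14%

T ∝ √L, so T'/T = √(1.3958) = 1.1814.
Percentage change in T = (1.1814 − 1) × 100% = 18.14%.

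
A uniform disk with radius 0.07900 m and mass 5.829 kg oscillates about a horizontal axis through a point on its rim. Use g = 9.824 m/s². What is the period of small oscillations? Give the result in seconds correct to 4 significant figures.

0.6901 s

I_cm = ½mr² = 0.018189 kg·m². The pivot is at distance d = 0.07900 m from the centre of mass.
By the parallel-axis theorem, I = I_cm + md² = 0.018189 + 0.036379 = 0.054568 kg·m².
T = 2π√(I/(mgd)) = 2π√(0.054568/(5.829 × 9.824 × 0.07900)) = 0.6901 s.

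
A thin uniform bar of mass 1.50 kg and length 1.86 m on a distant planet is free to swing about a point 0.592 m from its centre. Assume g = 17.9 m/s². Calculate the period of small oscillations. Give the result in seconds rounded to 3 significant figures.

1.54 s

For a physical pendulum T = 2π√(I/(mgd)), with d = 0.5920 m from pivot to centre of mass.
I_cm = mL²/12 = 1.50 × 1.86²/12 = 0.4325 kg·m²; I = I_cm + md² = 0.4325 + 1.50 × 0.5920² = 0.9581 kg·m².
T = 2π√(0.9581/(1.50 × 17.9 × 0.5920)) = 1.54 s.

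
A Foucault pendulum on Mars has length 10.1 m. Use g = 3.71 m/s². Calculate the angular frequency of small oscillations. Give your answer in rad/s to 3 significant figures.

ω = √(g/L) = √(3.71/10.1) = 0.606 rad/s.

0.606 rad/s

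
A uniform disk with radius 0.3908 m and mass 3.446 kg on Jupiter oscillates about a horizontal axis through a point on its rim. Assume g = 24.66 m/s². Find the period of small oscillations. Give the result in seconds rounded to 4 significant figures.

0.9687 s

I_cm = ½mr² = 0.26314 kg·m². The pivot is at distance d = 0.3908 m from the centre of mass.
By the parallel-axis theorem, I = I_cm + md² = 0.26314 + 0.52629 = 0.78943 kg·m².
T = 2π√(I/(mgd)) = 2π√(0.78943/(3.446 × 24.66 × 0.3908)) = 0.9687 s.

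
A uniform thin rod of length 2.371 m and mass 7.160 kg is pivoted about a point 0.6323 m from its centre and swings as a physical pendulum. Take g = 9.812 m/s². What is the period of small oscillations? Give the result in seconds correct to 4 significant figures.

2.351 s

For a physical pendulum T = 2π√(I/(mgd)), with d = 0.63230 m from pivot to centre of mass.
I_cm = mL²/12 = 7.160 × 2.371²/12 = 3.3542 kg·m²; I = I_cm + md² = 3.3542 + 7.160 × 0.63230² = 6.2168 kg·m².
T = 2π√(6.2168/(7.160 × 9.812 × 0.63230)) = 2.351 s.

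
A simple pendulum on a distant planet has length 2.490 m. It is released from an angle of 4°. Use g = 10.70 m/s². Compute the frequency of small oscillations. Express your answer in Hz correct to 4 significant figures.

T = 2π√(L/g) = 2π√(2.490/10.70) = 3.0310 s, so f = 1/T = 0.3299 Hz.

0.3299 Hz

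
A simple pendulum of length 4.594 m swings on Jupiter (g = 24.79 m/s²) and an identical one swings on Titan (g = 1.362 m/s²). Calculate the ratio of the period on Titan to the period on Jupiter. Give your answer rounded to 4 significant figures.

4.266

T ∝ 1/√g, so T₂/T₁ = √(g₁/g₂) = √(24.79/1.362) = 4.266.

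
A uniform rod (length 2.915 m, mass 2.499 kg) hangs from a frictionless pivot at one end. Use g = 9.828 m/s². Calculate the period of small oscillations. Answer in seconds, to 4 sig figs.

2.794 s

For a physical pendulum T = 2π√(I/(mgd)), with d = 1.4575 m from pivot to centre of mass.
I_cm = mL²/12 = 2.499 × 2.915²/12 = 1.7695 kg·m²; I = I_cm + md² = 1.7695 + 2.499 × 1.4575² = 7.0782 kg·m².
T = 2π√(7.0782/(2.499 × 9.828 × 1.4575)) = 2.794 s.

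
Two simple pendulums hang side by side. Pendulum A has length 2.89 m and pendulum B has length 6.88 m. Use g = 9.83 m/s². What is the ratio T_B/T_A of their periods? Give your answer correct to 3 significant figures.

T ∝ √L, so T_B/T_A = √(L_B/L_A) = √(6.88/2.89) = 1.54.

1.54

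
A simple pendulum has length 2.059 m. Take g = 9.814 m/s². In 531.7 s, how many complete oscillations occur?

T = 2π√(L/g) = 2π√(2.059/9.814) = 2.8780 s.
Number of complete oscillations = ⌊531.7/2.8780⌋ = ⌊184.75⌋ = 184.

184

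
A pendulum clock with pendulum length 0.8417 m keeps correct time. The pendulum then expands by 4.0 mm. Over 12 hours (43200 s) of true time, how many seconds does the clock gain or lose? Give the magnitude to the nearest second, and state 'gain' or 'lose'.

lose 102 s

T ∝ √L, so T'/T = √(0.84570/0.8417) = 1.00237.
In 43200 s of true time the clock registers 43200/1.00237 = 43097.7 s, so it loses 102 s.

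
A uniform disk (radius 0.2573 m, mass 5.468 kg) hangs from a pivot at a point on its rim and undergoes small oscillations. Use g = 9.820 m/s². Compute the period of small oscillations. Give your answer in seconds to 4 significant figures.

I_cm = ½mr² = 0.18100 kg·m². The pivot is at distance d = 0.2573 m from the centre of mass.
By the parallel-axis theorem, I = I_cm + md² = 0.18100 + 0.36200 = 0.54300 kg·m².
T = 2π√(I/(mgd)) = 2π√(0.54300/(5.468 × 9.820 × 0.2573)) = 1.246 s.

1.246 s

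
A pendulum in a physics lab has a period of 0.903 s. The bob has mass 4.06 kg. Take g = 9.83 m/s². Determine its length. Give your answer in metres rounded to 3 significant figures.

0.203 m

From T = 2π√(L/g), L = gT²/(4π²) = 9.83 × 0.9030²/(4π²) = 0.203 m.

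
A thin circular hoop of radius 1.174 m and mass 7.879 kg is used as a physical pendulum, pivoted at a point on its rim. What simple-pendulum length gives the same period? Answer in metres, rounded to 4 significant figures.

2.348 m

The equivalent simple-pendulum length is L_eq = I/(md), where I is about the pivot and d = 1.1740 m.
I_cm = mR² = 10.859 kg·m², so I = I_cm + md² = 10.859 + 10.859 = 21.719 kg·m².
L_eq = 21.719/(7.879 × 1.1740) = 2.348 m.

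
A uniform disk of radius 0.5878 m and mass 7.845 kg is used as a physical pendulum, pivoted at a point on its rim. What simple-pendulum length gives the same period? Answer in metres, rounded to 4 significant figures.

0.8817 m

The equivalent simple-pendulum length is L_eq = I/(md), where I is about the pivot and d = 0.58780 m.
I_cm = ½mR² = 1.3553 kg·m², so I = I_cm + md² = 1.3553 + 2.7105 = 4.0658 kg·m².
L_eq = 4.0658/(7.845 × 0.58780) = 0.8817 m.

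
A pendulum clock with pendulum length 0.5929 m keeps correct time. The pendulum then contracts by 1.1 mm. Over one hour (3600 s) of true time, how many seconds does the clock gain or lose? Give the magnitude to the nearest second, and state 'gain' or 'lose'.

T ∝ √L, so T'/T = √(0.59180/0.5929) = 0.999072.
In 3600 s of true time the clock registers 3600/0.999072 = 3603.3 s, so it gains 3 s.

gain 3 s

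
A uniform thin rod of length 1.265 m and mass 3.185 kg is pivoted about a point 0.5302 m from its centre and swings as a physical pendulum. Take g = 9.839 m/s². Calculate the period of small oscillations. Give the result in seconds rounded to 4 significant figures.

For a physical pendulum T = 2π√(I/(mgd)), with d = 0.53020 m from pivot to centre of mass.
I_cm = mL²/12 = 3.185 × 1.265²/12 = 0.42473 kg·m²; I = I_cm + md² = 0.42473 + 3.185 × 0.53020² = 1.3201 kg·m².
T = 2π√(1.3201/(3.185 × 9.839 × 0.53020)) = 1.771 s.

1.771 s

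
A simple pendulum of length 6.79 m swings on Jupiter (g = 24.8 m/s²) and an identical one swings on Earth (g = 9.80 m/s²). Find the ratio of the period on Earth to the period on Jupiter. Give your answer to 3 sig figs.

1.59

T ∝ 1/√g, so T₂/T₁ = √(g₁/g₂) = √(24.8/9.80) = 1.59.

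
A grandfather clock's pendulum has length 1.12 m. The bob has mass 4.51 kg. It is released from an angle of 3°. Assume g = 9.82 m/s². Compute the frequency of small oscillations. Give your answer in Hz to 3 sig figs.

0.471 Hz

T = 2π√(L/g) = 2π√(1.12/9.82) = 2.122 s, so f = 1/T = 0.471 Hz.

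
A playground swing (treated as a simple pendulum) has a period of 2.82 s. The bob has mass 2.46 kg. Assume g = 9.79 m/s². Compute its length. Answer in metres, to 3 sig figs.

1.97 m

From T = 2π√(L/g), L = gT²/(4π²) = 9.79 × 2.820²/(4π²) = 1.97 m.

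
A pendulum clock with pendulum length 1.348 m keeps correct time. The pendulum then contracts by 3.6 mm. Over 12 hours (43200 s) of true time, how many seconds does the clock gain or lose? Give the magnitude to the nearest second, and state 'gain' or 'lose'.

T ∝ √L, so T'/T = √(1.34440/1.348) = 0.998664.
In 43200 s of true time the clock registers 43200/0.998664 = 43257.8 s, so it gains 58 s.

gain 58 s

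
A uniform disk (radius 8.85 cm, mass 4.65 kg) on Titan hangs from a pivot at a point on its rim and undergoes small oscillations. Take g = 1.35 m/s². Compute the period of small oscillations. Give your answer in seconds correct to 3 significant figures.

1.97 s

I_cm = ½mr² = 0.01821 kg·m². The pivot is at distance d = 0.0885 m from the centre of mass.
By the parallel-axis theorem, I = I_cm + md² = 0.01821 + 0.03642 = 0.05463 kg·m².
T = 2π√(I/(mgd)) = 2π√(0.05463/(4.65 × 1.35 × 0.0885)) = 1.97 s.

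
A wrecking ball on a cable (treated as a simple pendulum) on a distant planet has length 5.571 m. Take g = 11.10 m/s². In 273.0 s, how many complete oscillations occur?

61

T = 2π√(L/g) = 2π√(5.571/11.10) = 4.4513 s.
Number of complete oscillations = ⌊273.0/4.4513⌋ = ⌊61.331⌋ = 61.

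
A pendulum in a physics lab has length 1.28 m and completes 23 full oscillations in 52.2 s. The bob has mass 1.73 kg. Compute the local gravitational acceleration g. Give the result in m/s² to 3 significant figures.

9.81 m/s²

T = 52.2/23 = 2.270 s.
From T = 2π√(L/g), g = 4π²L/T² = 4π² × 1.28/2.270² = 9.81 m/s².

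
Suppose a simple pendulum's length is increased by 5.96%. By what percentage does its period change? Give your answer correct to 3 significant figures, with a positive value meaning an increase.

2.94%

T ∝ √L, so T'/T = √(1.060) = 1.029.
Percentage change in T = (1.029 − 1) × 100% = 2.94%.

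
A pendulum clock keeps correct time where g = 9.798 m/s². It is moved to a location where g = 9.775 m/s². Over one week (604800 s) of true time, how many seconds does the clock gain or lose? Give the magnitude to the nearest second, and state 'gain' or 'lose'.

lose 710 s

The clock's period scales as T ∝ 1/√g, so T'/T = √(9.798/9.775) = 1.00118.
In 604800 s of true time the clock registers 604800/1.00118 = 604089.7 s, so it loses 710 s.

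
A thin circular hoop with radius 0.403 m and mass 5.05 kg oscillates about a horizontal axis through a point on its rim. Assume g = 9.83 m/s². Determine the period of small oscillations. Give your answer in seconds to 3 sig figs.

1.80 s

I_cm = mr² = 0.8202 kg·m². The pivot is at distance d = 0.403 m from the centre of mass.
By the parallel-axis theorem, I = I_cm + md² = 0.8202 + 0.8202 = 1.640 kg·m².
T = 2π√(I/(mgd)) = 2π√(1.640/(5.05 × 9.83 × 0.403)) = 1.80 s.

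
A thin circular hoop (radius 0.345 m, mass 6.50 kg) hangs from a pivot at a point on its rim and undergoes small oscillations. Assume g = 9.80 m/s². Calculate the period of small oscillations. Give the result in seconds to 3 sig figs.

I_cm = mr² = 0.7737 kg·m². The pivot is at distance d = 0.345 m from the centre of mass.
By the parallel-axis theorem, I = I_cm + md² = 0.7737 + 0.7737 = 1.547 kg·m².
T = 2π√(I/(mgd)) = 2π√(1.547/(6.50 × 9.80 × 0.345)) = 1.67 s.

1.67 s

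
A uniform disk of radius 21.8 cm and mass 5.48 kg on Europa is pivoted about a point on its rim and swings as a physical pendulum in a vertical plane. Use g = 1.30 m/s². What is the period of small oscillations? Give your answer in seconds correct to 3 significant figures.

3.15 s

I_cm = ½mr² = 0.1302 kg·m². The pivot is at distance d = 0.218 m from the centre of mass.
By the parallel-axis theorem, I = I_cm + md² = 0.1302 + 0.2604 = 0.3906 kg·m².
T = 2π√(I/(mgd)) = 2π√(0.3906/(5.48 × 1.30 × 0.218)) = 3.15 s.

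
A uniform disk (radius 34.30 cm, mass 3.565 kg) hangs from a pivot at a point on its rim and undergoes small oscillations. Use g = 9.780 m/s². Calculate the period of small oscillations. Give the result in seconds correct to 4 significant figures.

I_cm = ½mr² = 0.20971 kg·m². The pivot is at distance d = 0.3430 m from the centre of mass.
By the parallel-axis theorem, I = I_cm + md² = 0.20971 + 0.41942 = 0.62913 kg·m².
T = 2π√(I/(mgd)) = 2π√(0.62913/(3.565 × 9.780 × 0.3430)) = 1.441 s.

1.441 s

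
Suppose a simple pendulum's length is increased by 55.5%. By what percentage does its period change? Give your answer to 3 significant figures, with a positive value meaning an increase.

24.7%

T ∝ √L, so T'/T = √(1.555) = 1.247.
Percentage change in T = (1.247 − 1) × 100% = 24.7%.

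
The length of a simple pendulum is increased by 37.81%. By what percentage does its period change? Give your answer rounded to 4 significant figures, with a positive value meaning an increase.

T ∝ √L, so T'/T = √(1.3781) = 1.1739.
Percentage change in T = (1.1739 − 1) × 100% = 17.39%.

17.39%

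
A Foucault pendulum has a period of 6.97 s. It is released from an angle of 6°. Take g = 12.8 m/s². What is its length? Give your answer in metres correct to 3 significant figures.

15.8 m

From T = 2π√(L/g), L = gT²/(4π²) = 12.8 × 6.970²/(4π²) = 15.8 m.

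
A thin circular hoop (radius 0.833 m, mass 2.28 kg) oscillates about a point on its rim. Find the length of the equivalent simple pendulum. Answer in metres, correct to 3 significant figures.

The equivalent simple-pendulum length is L_eq = I/(md), where I is about the pivot and d = 0.8330 m.
I_cm = mR² = 1.582 kg·m², so I = I_cm + md² = 1.582 + 1.582 = 3.164 kg·m².
L_eq = 3.164/(2.28 × 0.8330) = 1.67 m.

1.67 m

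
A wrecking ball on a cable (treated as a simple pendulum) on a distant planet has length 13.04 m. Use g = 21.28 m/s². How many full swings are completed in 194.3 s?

T = 2π√(L/g) = 2π√(13.04/21.28) = 4.9185 s.
Number of complete oscillations = ⌊194.3/4.9185⌋ = ⌊39.504⌋ = 39.

39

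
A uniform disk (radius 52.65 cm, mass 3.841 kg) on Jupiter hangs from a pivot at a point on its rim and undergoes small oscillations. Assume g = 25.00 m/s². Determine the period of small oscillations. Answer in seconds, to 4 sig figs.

1.117 s

I_cm = ½mr² = 0.53237 kg·m². The pivot is at distance d = 0.5265 m from the centre of mass.
By the parallel-axis theorem, I = I_cm + md² = 0.53237 + 1.0647 = 1.5971 kg·m².
T = 2π√(I/(mgd)) = 2π√(1.5971/(3.841 × 25.00 × 0.5265)) = 1.117 s.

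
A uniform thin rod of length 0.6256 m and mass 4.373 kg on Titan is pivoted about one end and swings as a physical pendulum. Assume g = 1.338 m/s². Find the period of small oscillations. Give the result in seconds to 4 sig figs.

For a physical pendulum T = 2π√(I/(mgd)), with d = 0.31280 m from pivot to centre of mass.
I_cm = mL²/12 = 4.373 × 0.6256²/12 = 0.14262 kg·m²; I = I_cm + md² = 0.14262 + 4.373 × 0.31280² = 0.57049 kg·m².
T = 2π√(0.57049/(4.373 × 1.338 × 0.31280)) = 3.508 s.

3.508 s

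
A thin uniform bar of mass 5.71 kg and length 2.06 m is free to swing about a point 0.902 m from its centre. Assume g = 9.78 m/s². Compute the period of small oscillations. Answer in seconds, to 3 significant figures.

2.29 s

For a physical pendulum T = 2π√(I/(mgd)), with d = 0.9020 m from pivot to centre of mass.
I_cm = mL²/12 = 5.71 × 2.06²/12 = 2.019 kg·m²; I = I_cm + md² = 2.019 + 5.71 × 0.9020² = 6.665 kg·m².
T = 2π√(6.665/(5.71 × 9.78 × 0.9020)) = 2.29 s.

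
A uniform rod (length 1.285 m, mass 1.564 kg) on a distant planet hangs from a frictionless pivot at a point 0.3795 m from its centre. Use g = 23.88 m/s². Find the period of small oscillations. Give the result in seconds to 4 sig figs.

1.108 s

For a physical pendulum T = 2π√(I/(mgd)), with d = 0.37950 m from pivot to centre of mass.
I_cm = mL²/12 = 1.564 × 1.285²/12 = 0.21521 kg·m²; I = I_cm + md² = 0.21521 + 1.564 × 0.37950² = 0.44046 kg·m².
T = 2π√(0.44046/(1.564 × 23.88 × 0.37950)) = 1.108 s.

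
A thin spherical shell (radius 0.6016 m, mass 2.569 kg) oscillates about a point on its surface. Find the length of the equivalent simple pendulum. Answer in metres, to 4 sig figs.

The equivalent simple-pendulum length is L_eq = I/(md), where I is about the pivot and d = 0.60160 m.
I_cm = (2/3)mR² = 0.61985 kg·m², so I = I_cm + md² = 0.61985 + 0.92978 = 1.5496 kg·m².
L_eq = 1.5496/(2.569 × 0.60160) = 1.003 m.

1.003 m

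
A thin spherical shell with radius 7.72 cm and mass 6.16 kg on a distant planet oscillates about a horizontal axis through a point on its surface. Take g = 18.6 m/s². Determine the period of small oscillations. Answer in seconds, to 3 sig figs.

I_cm = (2/3)mr² = 0.02448 kg·m². The pivot is at distance d = 0.0772 m from the centre of mass.
By the parallel-axis theorem, I = I_cm + md² = 0.02448 + 0.03671 = 0.06119 kg·m².
T = 2π√(I/(mgd)) = 2π√(0.06119/(6.16 × 18.6 × 0.0772)) = 0.523 s.

0.523 s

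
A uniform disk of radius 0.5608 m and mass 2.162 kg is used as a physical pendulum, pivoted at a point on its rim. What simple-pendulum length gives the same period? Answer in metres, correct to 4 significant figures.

The equivalent simple-pendulum length is L_eq = I/(md), where I is about the pivot and d = 0.56080 m.
I_cm = ½mR² = 0.33997 kg·m², so I = I_cm + md² = 0.33997 + 0.67994 = 1.0199 kg·m².
L_eq = 1.0199/(2.162 × 0.56080) = 0.8412 m.

0.8412 m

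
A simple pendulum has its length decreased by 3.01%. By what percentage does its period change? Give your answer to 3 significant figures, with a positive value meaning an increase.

T ∝ √L, so T'/T = √(0.9699) = 0.9848.
Percentage change in T = (0.9848 − 1) × 100% = -1.52%.

-1.52%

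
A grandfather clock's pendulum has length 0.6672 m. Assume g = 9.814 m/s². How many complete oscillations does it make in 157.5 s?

96

T = 2π√(L/g) = 2π√(0.6672/9.814) = 1.6383 s.
Number of complete oscillations = ⌊157.5/1.6383⌋ = ⌊96.138⌋ = 96.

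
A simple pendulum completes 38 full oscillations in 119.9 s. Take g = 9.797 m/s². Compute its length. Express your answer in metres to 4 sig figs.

T = 119.9/38 = 3.1553 s.
From T = 2π√(L/g), L = gT²/(4π²) = 9.797 × 3.1553²/(4π²) = 2.471 m.

2.471 m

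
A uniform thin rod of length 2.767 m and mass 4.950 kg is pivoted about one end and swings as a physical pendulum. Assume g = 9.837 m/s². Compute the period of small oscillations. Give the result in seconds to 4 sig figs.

For a physical pendulum T = 2π√(I/(mgd)), with d = 1.3835 m from pivot to centre of mass.
I_cm = mL²/12 = 4.950 × 2.767²/12 = 3.1582 kg·m²; I = I_cm + md² = 3.1582 + 4.950 × 1.3835² = 12.633 kg·m².
T = 2π√(12.633/(4.950 × 9.837 × 1.3835)) = 2.721 s.

2.721 s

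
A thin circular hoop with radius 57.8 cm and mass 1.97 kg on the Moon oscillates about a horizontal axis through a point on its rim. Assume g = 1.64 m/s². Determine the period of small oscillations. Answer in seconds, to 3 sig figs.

5.28 s

I_cm = mr² = 0.6581 kg·m². The pivot is at distance d = 0.578 m from the centre of mass.
By the parallel-axis theorem, I = I_cm + md² = 0.6581 + 0.6581 = 1.316 kg·m².
T = 2π√(I/(mgd)) = 2π√(1.316/(1.97 × 1.64 × 0.578)) = 5.28 s.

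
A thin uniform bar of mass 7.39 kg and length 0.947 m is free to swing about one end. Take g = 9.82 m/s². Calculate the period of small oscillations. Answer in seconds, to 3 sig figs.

For a physical pendulum T = 2π√(I/(mgd)), with d = 0.4735 m from pivot to centre of mass.
I_cm = mL²/12 = 7.39 × 0.947²/12 = 0.5523 kg·m²; I = I_cm + md² = 0.5523 + 7.39 × 0.4735² = 2.209 kg·m².
T = 2π√(2.209/(7.39 × 9.82 × 0.4735)) = 1.59 s.

1.59 s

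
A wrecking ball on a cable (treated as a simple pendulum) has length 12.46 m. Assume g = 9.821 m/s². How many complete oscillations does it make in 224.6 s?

T = 2π√(L/g) = 2π√(12.46/9.821) = 7.0772 s.
Number of complete oscillations = ⌊224.6/7.0772⌋ = ⌊31.736⌋ = 31.

31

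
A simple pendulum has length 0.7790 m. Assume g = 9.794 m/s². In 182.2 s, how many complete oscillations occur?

102

T = 2π√(L/g) = 2π√(0.7790/9.794) = 1.7720 s.
Number of complete oscillations = ⌊182.2/1.7720⌋ = ⌊102.82⌋ = 102.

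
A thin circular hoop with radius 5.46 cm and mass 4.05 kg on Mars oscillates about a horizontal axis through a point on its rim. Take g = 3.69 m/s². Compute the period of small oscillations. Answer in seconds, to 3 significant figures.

1.08 s

I_cm = mr² = 0.01207 kg·m². The pivot is at distance d = 0.0546 m from the centre of mass.
By the parallel-axis theorem, I = I_cm + md² = 0.01207 + 0.01207 = 0.02415 kg·m².
T = 2π√(I/(mgd)) = 2π√(0.02415/(4.05 × 3.69 × 0.0546)) = 1.08 s.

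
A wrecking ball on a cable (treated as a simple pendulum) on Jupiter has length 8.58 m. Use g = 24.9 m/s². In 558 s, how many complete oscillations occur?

151

T = 2π√(L/g) = 2π√(8.58/24.9) = 3.688 s.
Number of complete oscillations = ⌊558/3.688⌋ = ⌊151.3⌋ = 151.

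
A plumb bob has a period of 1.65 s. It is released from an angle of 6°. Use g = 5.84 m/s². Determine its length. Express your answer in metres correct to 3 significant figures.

From T = 2π√(L/g), L = gT²/(4π²) = 5.84 × 1.650²/(4π²) = 0.403 m.

0.403 m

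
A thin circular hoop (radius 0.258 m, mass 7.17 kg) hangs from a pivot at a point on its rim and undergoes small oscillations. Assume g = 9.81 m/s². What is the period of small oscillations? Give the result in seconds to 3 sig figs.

I_cm = mr² = 0.4773 kg·m². The pivot is at distance d = 0.258 m from the centre of mass.
By the parallel-axis theorem, I = I_cm + md² = 0.4773 + 0.4773 = 0.9545 kg·m².
T = 2π√(I/(mgd)) = 2π√(0.9545/(7.17 × 9.81 × 0.258)) = 1.44 s.

1.44 s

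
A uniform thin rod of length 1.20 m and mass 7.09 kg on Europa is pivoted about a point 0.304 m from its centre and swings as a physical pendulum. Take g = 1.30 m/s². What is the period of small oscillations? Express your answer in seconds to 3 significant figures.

4.61 s

For a physical pendulum T = 2π√(I/(mgd)), with d = 0.3040 m from pivot to centre of mass.
I_cm = mL²/12 = 7.09 × 1.20²/12 = 0.8508 kg·m²; I = I_cm + md² = 0.8508 + 7.09 × 0.3040² = 1.506 kg·m².
T = 2π√(1.506/(7.09 × 1.30 × 0.3040)) = 4.61 s.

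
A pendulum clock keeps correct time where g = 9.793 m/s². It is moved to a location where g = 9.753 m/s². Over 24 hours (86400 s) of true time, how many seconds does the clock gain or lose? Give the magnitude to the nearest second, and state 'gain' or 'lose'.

lose 177 s

The clock's period scales as T ∝ 1/√g, so T'/T = √(9.793/9.753) = 1.00205.
In 86400 s of true time the clock registers 86400/1.00205 = 86223.4 s, so it loses 177 s.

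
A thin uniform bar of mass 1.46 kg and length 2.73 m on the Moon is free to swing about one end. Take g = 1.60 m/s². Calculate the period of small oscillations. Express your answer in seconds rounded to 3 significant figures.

6.70 s

For a physical pendulum T = 2π√(I/(mgd)), with d = 1.365 m from pivot to centre of mass.
I_cm = mL²/12 = 1.46 × 2.73²/12 = 0.9068 kg·m²; I = I_cm + md² = 0.9068 + 1.46 × 1.365² = 3.627 kg·m².
T = 2π√(3.627/(1.46 × 1.60 × 1.365)) = 6.70 s.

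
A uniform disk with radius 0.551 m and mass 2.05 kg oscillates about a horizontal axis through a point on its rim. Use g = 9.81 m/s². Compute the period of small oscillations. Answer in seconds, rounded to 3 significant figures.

1.82 s

I_cm = ½mr² = 0.3112 kg·m². The pivot is at distance d = 0.551 m from the centre of mass.
By the parallel-axis theorem, I = I_cm + md² = 0.3112 + 0.6224 = 0.9336 kg·m².
T = 2π√(I/(mgd)) = 2π√(0.9336/(2.05 × 9.81 × 0.551)) = 1.82 s.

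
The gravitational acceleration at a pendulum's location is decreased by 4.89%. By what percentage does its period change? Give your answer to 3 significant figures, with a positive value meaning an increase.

T ∝ 1/√g, so T'/T = 1/√(0.9511) = 1.025.
Percentage change in T = (1.025 − 1) × 100% = 2.54%.

2.54%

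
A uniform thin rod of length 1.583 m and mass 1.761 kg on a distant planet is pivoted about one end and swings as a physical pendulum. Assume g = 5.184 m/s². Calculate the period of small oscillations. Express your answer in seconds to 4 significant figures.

For a physical pendulum T = 2π√(I/(mgd)), with d = 0.79150 m from pivot to centre of mass.
I_cm = mL²/12 = 1.761 × 1.583²/12 = 0.36774 kg·m²; I = I_cm + md² = 0.36774 + 1.761 × 0.79150² = 1.4710 kg·m².
T = 2π√(1.4710/(1.761 × 5.184 × 0.79150)) = 2.835 s.

2.835 s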